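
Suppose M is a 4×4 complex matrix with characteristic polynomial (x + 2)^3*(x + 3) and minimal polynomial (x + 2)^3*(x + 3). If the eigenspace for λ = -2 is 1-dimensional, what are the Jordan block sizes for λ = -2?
Block sizes for λ = -2: [3]

Step 1 — from the characteristic polynomial, algebraic multiplicity of λ = -2 is 3. From dim ker(M − (-2)·I) = 1, there are exactly 1 Jordan blocks for λ = -2.
Step 2 — from the minimal polynomial, the factor (x + 2)^3 tells us the largest block for λ = -2 has size 3.
Step 3 — with total size 3, 1 blocks, and largest block 3, the block sizes (in nonincreasing order) are [3].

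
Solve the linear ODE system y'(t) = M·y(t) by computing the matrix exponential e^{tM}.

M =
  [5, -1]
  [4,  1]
e^{tM} =
  [2*t*exp(3*t) + exp(3*t), -t*exp(3*t)]
  [4*t*exp(3*t), -2*t*exp(3*t) + exp(3*t)]

Strategy: write M = P · J · P⁻¹ where J is a Jordan canonical form, so e^{tM} = P · e^{tJ} · P⁻¹, and e^{tJ} can be computed block-by-block.

M has Jordan form
J =
  [3, 1]
  [0, 3]
(up to reordering of blocks).

Per-block formulas:
  For a 2×2 Jordan block J_2(3): exp(t · J_2(3)) = e^(3t)·(I + t·N), where N is the 2×2 nilpotent shift.

After assembling e^{tJ} and conjugating by P, we get:

e^{tM} =
  [2*t*exp(3*t) + exp(3*t), -t*exp(3*t)]
  [4*t*exp(3*t), -2*t*exp(3*t) + exp(3*t)]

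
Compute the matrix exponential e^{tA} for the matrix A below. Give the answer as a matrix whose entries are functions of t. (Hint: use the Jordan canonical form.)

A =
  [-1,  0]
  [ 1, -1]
e^{tA} =
  [exp(-t), 0]
  [t*exp(-t), exp(-t)]

Strategy: write A = P · J · P⁻¹ where J is a Jordan canonical form, so e^{tA} = P · e^{tJ} · P⁻¹, and e^{tJ} can be computed block-by-block.

A has Jordan form
J =
  [-1,  1]
  [ 0, -1]
(up to reordering of blocks).

Per-block formulas:
  For a 2×2 Jordan block J_2(-1): exp(t · J_2(-1)) = e^(-1t)·(I + t·N), where N is the 2×2 nilpotent shift.

After assembling e^{tJ} and conjugating by P, we get:

e^{tA} =
  [exp(-t), 0]
  [t*exp(-t), exp(-t)]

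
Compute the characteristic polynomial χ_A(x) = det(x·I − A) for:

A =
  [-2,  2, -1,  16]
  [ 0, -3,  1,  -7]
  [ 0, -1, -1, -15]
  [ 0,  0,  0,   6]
x^4 - 24*x^2 - 64*x - 48

Expanding det(x·I − A) (e.g. by cofactor expansion or by noting that A is similar to its Jordan form J, which has the same characteristic polynomial as A) gives
  χ_A(x) = x^4 - 24*x^2 - 64*x - 48
which factors as (x - 6)*(x + 2)^3. The eigenvalues (with algebraic multiplicities) are λ = -2 with multiplicity 3, λ = 6 with multiplicity 1.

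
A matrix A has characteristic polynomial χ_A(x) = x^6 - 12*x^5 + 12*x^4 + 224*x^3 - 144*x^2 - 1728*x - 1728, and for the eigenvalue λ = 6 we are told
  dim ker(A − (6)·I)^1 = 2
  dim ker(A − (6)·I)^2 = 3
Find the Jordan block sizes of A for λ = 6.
Block sizes for λ = 6: [2, 1]

From the dimensions of kernels of powers, the number of Jordan blocks of size at least j is d_j − d_{j−1} where d_j = dim ker(N^j) (with d_0 = 0). Computing the differences gives [2, 1].
The number of blocks of size exactly k is (#blocks of size ≥ k) − (#blocks of size ≥ k + 1), so the partition is: 1 block(s) of size 1, 1 block(s) of size 2.
In nonincreasing order the block sizes are [2, 1].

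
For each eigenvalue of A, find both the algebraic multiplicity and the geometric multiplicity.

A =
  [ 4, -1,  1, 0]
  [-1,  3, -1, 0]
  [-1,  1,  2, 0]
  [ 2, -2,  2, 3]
λ = 3: alg = 4, geom = 2

Step 1 — factor the characteristic polynomial to read off the algebraic multiplicities:
  χ_A(x) = (x - 3)^4

Step 2 — compute geometric multiplicities via the rank-nullity identity g(λ) = n − rank(A − λI):
  rank(A − (3)·I) = 2, so dim ker(A − (3)·I) = n − 2 = 2

Summary:
  λ = 3: algebraic multiplicity = 4, geometric multiplicity = 2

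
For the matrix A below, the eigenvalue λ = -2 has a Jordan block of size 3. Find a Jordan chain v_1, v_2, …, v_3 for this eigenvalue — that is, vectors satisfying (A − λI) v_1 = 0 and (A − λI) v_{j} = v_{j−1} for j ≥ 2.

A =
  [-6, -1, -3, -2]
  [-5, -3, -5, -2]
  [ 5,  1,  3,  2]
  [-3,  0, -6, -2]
A Jordan chain for λ = -2 of length 3:
v_1 = (12, 6, -6, -18)ᵀ
v_2 = (-4, -5, 5, -3)ᵀ
v_3 = (1, 0, 0, 0)ᵀ

Let N = A − (-2)·I. We want v_3 with N^3 v_3 = 0 but N^2 v_3 ≠ 0; then v_{j-1} := N · v_j for j = 3, …, 2.

Pick v_3 = (1, 0, 0, 0)ᵀ.
Then v_2 = N · v_3 = (-4, -5, 5, -3)ᵀ.
Then v_1 = N · v_2 = (12, 6, -6, -18)ᵀ.

Sanity check: (A − (-2)·I) v_1 = (0, 0, 0, 0)ᵀ = 0. ✓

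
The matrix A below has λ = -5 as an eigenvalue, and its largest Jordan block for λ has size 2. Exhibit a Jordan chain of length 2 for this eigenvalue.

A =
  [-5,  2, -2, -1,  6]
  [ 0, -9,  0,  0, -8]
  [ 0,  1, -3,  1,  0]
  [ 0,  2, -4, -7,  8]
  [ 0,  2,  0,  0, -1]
A Jordan chain for λ = -5 of length 2:
v_1 = (2, -4, 1, 2, 2)ᵀ
v_2 = (0, 1, 0, 0, 0)ᵀ

Let N = A − (-5)·I. We want v_2 with N^2 v_2 = 0 but N^1 v_2 ≠ 0; then v_{j-1} := N · v_j for j = 2, …, 2.

Pick v_2 = (0, 1, 0, 0, 0)ᵀ.
Then v_1 = N · v_2 = (2, -4, 1, 2, 2)ᵀ.

Sanity check: (A − (-5)·I) v_1 = (0, 0, 0, 0, 0)ᵀ = 0. ✓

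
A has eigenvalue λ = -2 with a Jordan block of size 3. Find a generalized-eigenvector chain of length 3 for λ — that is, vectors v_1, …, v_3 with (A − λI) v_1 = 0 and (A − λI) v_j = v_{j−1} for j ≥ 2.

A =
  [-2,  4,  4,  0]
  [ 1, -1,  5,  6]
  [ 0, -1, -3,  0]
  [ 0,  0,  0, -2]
A Jordan chain for λ = -2 of length 3:
v_1 = (4, 1, -1, 0)ᵀ
v_2 = (0, 1, 0, 0)ᵀ
v_3 = (1, 0, 0, 0)ᵀ

Let N = A − (-2)·I. We want v_3 with N^3 v_3 = 0 but N^2 v_3 ≠ 0; then v_{j-1} := N · v_j for j = 3, …, 2.

Pick v_3 = (1, 0, 0, 0)ᵀ.
Then v_2 = N · v_3 = (0, 1, 0, 0)ᵀ.
Then v_1 = N · v_2 = (4, 1, -1, 0)ᵀ.

Sanity check: (A − (-2)·I) v_1 = (0, 0, 0, 0)ᵀ = 0. ✓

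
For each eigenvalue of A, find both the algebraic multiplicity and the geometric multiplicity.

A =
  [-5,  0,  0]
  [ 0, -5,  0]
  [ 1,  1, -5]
λ = -5: alg = 3, geom = 2

Step 1 — factor the characteristic polynomial to read off the algebraic multiplicities:
  χ_A(x) = (x + 5)^3

Step 2 — compute geometric multiplicities via the rank-nullity identity g(λ) = n − rank(A − λI):
  rank(A − (-5)·I) = 1, so dim ker(A − (-5)·I) = n − 1 = 2

Summary:
  λ = -5: algebraic multiplicity = 3, geometric multiplicity = 2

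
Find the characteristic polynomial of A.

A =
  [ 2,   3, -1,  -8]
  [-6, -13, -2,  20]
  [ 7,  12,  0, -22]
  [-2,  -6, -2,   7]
x^4 + 4*x^3 + 6*x^2 + 4*x + 1

Expanding det(x·I − A) (e.g. by cofactor expansion or by noting that A is similar to its Jordan form J, which has the same characteristic polynomial as A) gives
  χ_A(x) = x^4 + 4*x^3 + 6*x^2 + 4*x + 1
which factors as (x + 1)^4. The eigenvalues (with algebraic multiplicities) are λ = -1 with multiplicity 4.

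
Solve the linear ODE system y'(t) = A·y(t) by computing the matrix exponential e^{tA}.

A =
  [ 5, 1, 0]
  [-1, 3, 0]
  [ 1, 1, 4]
e^{tA} =
  [t*exp(4*t) + exp(4*t), t*exp(4*t), 0]
  [-t*exp(4*t), -t*exp(4*t) + exp(4*t), 0]
  [t*exp(4*t), t*exp(4*t), exp(4*t)]

Strategy: write A = P · J · P⁻¹ where J is a Jordan canonical form, so e^{tA} = P · e^{tJ} · P⁻¹, and e^{tJ} can be computed block-by-block.

A has Jordan form
J =
  [4, 1, 0]
  [0, 4, 0]
  [0, 0, 4]
(up to reordering of blocks).

Per-block formulas:
  For a 2×2 Jordan block J_2(4): exp(t · J_2(4)) = e^(4t)·(I + t·N), where N is the 2×2 nilpotent shift.
  For a 1×1 block at λ = 4: exp(t · [4]) = [e^(4t)].

After assembling e^{tJ} and conjugating by P, we get:

e^{tA} =
  [t*exp(4*t) + exp(4*t), t*exp(4*t), 0]
  [-t*exp(4*t), -t*exp(4*t) + exp(4*t), 0]
  [t*exp(4*t), t*exp(4*t), exp(4*t)]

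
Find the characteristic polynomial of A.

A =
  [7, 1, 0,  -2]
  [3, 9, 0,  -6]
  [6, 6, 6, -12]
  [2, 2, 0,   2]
x^4 - 24*x^3 + 216*x^2 - 864*x + 1296

Expanding det(x·I − A) (e.g. by cofactor expansion or by noting that A is similar to its Jordan form J, which has the same characteristic polynomial as A) gives
  χ_A(x) = x^4 - 24*x^3 + 216*x^2 - 864*x + 1296
which factors as (x - 6)^4. The eigenvalues (with algebraic multiplicities) are λ = 6 with multiplicity 4.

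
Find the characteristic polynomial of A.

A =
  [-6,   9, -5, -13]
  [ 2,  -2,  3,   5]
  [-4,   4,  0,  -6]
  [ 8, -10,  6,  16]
x^4 - 8*x^3 + 24*x^2 - 32*x + 16

Expanding det(x·I − A) (e.g. by cofactor expansion or by noting that A is similar to its Jordan form J, which has the same characteristic polynomial as A) gives
  χ_A(x) = x^4 - 8*x^3 + 24*x^2 - 32*x + 16
which factors as (x - 2)^4. The eigenvalues (with algebraic multiplicities) are λ = 2 with multiplicity 4.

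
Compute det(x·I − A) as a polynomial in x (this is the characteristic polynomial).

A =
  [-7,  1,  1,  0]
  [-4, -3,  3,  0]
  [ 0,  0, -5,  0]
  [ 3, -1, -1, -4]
x^4 + 19*x^3 + 135*x^2 + 425*x + 500

Expanding det(x·I − A) (e.g. by cofactor expansion or by noting that A is similar to its Jordan form J, which has the same characteristic polynomial as A) gives
  χ_A(x) = x^4 + 19*x^3 + 135*x^2 + 425*x + 500
which factors as (x + 4)*(x + 5)^3. The eigenvalues (with algebraic multiplicities) are λ = -5 with multiplicity 3, λ = -4 with multiplicity 1.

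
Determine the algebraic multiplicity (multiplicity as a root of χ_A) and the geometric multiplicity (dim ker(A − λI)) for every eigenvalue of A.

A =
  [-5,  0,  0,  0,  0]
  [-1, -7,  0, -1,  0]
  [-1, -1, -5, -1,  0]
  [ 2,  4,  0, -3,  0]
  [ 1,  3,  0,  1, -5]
λ = -5: alg = 5, geom = 3

Step 1 — factor the characteristic polynomial to read off the algebraic multiplicities:
  χ_A(x) = (x + 5)^5

Step 2 — compute geometric multiplicities via the rank-nullity identity g(λ) = n − rank(A − λI):
  rank(A − (-5)·I) = 2, so dim ker(A − (-5)·I) = n − 2 = 3

Summary:
  λ = -5: algebraic multiplicity = 5, geometric multiplicity = 3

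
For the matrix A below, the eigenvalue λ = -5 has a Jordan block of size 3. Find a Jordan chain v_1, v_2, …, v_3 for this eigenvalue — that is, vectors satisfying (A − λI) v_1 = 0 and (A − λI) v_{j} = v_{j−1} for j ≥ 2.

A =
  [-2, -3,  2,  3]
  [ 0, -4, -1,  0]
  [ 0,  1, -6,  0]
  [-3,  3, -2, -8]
A Jordan chain for λ = -5 of length 3:
v_1 = (-1, 0, 0, 1)ᵀ
v_2 = (-3, 1, 1, 3)ᵀ
v_3 = (0, 1, 0, 0)ᵀ

Let N = A − (-5)·I. We want v_3 with N^3 v_3 = 0 but N^2 v_3 ≠ 0; then v_{j-1} := N · v_j for j = 3, …, 2.

Pick v_3 = (0, 1, 0, 0)ᵀ.
Then v_2 = N · v_3 = (-3, 1, 1, 3)ᵀ.
Then v_1 = N · v_2 = (-1, 0, 0, 1)ᵀ.

Sanity check: (A − (-5)·I) v_1 = (0, 0, 0, 0)ᵀ = 0. ✓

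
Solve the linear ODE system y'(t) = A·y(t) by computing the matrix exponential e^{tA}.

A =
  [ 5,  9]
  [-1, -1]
e^{tA} =
  [3*t*exp(2*t) + exp(2*t), 9*t*exp(2*t)]
  [-t*exp(2*t), -3*t*exp(2*t) + exp(2*t)]

Strategy: write A = P · J · P⁻¹ where J is a Jordan canonical form, so e^{tA} = P · e^{tJ} · P⁻¹, and e^{tJ} can be computed block-by-block.

A has Jordan form
J =
  [2, 1]
  [0, 2]
(up to reordering of blocks).

Per-block formulas:
  For a 2×2 Jordan block J_2(2): exp(t · J_2(2)) = e^(2t)·(I + t·N), where N is the 2×2 nilpotent shift.

After assembling e^{tJ} and conjugating by P, we get:

e^{tA} =
  [3*t*exp(2*t) + exp(2*t), 9*t*exp(2*t)]
  [-t*exp(2*t), -3*t*exp(2*t) + exp(2*t)]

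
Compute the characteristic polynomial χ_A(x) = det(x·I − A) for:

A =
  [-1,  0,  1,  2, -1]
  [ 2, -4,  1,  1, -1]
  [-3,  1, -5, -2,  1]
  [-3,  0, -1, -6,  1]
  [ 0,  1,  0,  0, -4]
x^5 + 20*x^4 + 160*x^3 + 640*x^2 + 1280*x + 1024

Expanding det(x·I − A) (e.g. by cofactor expansion or by noting that A is similar to its Jordan form J, which has the same characteristic polynomial as A) gives
  χ_A(x) = x^5 + 20*x^4 + 160*x^3 + 640*x^2 + 1280*x + 1024
which factors as (x + 4)^5. The eigenvalues (with algebraic multiplicities) are λ = -4 with multiplicity 5.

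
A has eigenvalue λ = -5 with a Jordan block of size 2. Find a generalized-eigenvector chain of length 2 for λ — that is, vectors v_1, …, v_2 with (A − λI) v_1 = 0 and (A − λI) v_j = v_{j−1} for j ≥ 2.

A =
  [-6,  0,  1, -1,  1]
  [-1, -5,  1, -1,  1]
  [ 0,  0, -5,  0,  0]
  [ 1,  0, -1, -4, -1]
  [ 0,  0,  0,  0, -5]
A Jordan chain for λ = -5 of length 2:
v_1 = (-1, -1, 0, 1, 0)ᵀ
v_2 = (1, 0, 0, 0, 0)ᵀ

Let N = A − (-5)·I. We want v_2 with N^2 v_2 = 0 but N^1 v_2 ≠ 0; then v_{j-1} := N · v_j for j = 2, …, 2.

Pick v_2 = (1, 0, 0, 0, 0)ᵀ.
Then v_1 = N · v_2 = (-1, -1, 0, 1, 0)ᵀ.

Sanity check: (A − (-5)·I) v_1 = (0, 0, 0, 0, 0)ᵀ = 0. ✓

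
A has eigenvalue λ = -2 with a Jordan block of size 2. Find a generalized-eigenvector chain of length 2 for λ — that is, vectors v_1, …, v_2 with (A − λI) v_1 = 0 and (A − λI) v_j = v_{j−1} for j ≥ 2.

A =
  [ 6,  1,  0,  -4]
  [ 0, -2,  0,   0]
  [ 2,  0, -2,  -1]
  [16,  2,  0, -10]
A Jordan chain for λ = -2 of length 2:
v_1 = (8, 0, 2, 16)ᵀ
v_2 = (1, 0, 0, 0)ᵀ

Let N = A − (-2)·I. We want v_2 with N^2 v_2 = 0 but N^1 v_2 ≠ 0; then v_{j-1} := N · v_j for j = 2, …, 2.

Pick v_2 = (1, 0, 0, 0)ᵀ.
Then v_1 = N · v_2 = (8, 0, 2, 16)ᵀ.

Sanity check: (A − (-2)·I) v_1 = (0, 0, 0, 0)ᵀ = 0. ✓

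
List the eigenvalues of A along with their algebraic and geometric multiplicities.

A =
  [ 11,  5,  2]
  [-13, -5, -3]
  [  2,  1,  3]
λ = 3: alg = 3, geom = 1

Step 1 — factor the characteristic polynomial to read off the algebraic multiplicities:
  χ_A(x) = (x - 3)^3

Step 2 — compute geometric multiplicities via the rank-nullity identity g(λ) = n − rank(A − λI):
  rank(A − (3)·I) = 2, so dim ker(A − (3)·I) = n − 2 = 1

Summary:
  λ = 3: algebraic multiplicity = 3, geometric multiplicity = 1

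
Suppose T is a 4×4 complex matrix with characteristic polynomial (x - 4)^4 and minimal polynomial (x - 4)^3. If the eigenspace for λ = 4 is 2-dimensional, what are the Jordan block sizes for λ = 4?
Block sizes for λ = 4: [3, 1]

Step 1 — from the characteristic polynomial, algebraic multiplicity of λ = 4 is 4. From dim ker(T − (4)·I) = 2, there are exactly 2 Jordan blocks for λ = 4.
Step 2 — from the minimal polynomial, the factor (x − 4)^3 tells us the largest block for λ = 4 has size 3.
Step 3 — with total size 4, 2 blocks, and largest block 3, the block sizes (in nonincreasing order) are [3, 1].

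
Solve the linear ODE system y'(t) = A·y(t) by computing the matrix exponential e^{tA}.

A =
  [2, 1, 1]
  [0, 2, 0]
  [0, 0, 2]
e^{tA} =
  [exp(2*t), t*exp(2*t), t*exp(2*t)]
  [0, exp(2*t), 0]
  [0, 0, exp(2*t)]

Strategy: write A = P · J · P⁻¹ where J is a Jordan canonical form, so e^{tA} = P · e^{tJ} · P⁻¹, and e^{tJ} can be computed block-by-block.

A has Jordan form
J =
  [2, 1, 0]
  [0, 2, 0]
  [0, 0, 2]
(up to reordering of blocks).

Per-block formulas:
  For a 2×2 Jordan block J_2(2): exp(t · J_2(2)) = e^(2t)·(I + t·N), where N is the 2×2 nilpotent shift.
  For a 1×1 block at λ = 2: exp(t · [2]) = [e^(2t)].

After assembling e^{tJ} and conjugating by P, we get:

e^{tA} =
  [exp(2*t), t*exp(2*t), t*exp(2*t)]
  [0, exp(2*t), 0]
  [0, 0, exp(2*t)]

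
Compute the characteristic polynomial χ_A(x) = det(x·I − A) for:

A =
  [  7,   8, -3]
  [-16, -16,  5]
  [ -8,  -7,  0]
x^3 + 9*x^2 + 27*x + 27

Expanding det(x·I − A) (e.g. by cofactor expansion or by noting that A is similar to its Jordan form J, which has the same characteristic polynomial as A) gives
  χ_A(x) = x^3 + 9*x^2 + 27*x + 27
which factors as (x + 3)^3. The eigenvalues (with algebraic multiplicities) are λ = -3 with multiplicity 3.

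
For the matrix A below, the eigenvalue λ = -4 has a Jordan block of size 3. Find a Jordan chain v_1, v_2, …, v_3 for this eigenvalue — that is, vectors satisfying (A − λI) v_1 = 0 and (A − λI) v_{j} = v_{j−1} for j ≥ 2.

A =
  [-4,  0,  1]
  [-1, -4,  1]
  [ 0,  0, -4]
A Jordan chain for λ = -4 of length 3:
v_1 = (0, -1, 0)ᵀ
v_2 = (1, 1, 0)ᵀ
v_3 = (0, 0, 1)ᵀ

Let N = A − (-4)·I. We want v_3 with N^3 v_3 = 0 but N^2 v_3 ≠ 0; then v_{j-1} := N · v_j for j = 3, …, 2.

Pick v_3 = (0, 0, 1)ᵀ.
Then v_2 = N · v_3 = (1, 1, 0)ᵀ.
Then v_1 = N · v_2 = (0, -1, 0)ᵀ.

Sanity check: (A − (-4)·I) v_1 = (0, 0, 0)ᵀ = 0. ✓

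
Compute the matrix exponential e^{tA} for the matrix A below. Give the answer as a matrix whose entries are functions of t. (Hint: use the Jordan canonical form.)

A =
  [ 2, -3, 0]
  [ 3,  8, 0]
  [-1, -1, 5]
e^{tA} =
  [-3*t*exp(5*t) + exp(5*t), -3*t*exp(5*t), 0]
  [3*t*exp(5*t), 3*t*exp(5*t) + exp(5*t), 0]
  [-t*exp(5*t), -t*exp(5*t), exp(5*t)]

Strategy: write A = P · J · P⁻¹ where J is a Jordan canonical form, so e^{tA} = P · e^{tJ} · P⁻¹, and e^{tJ} can be computed block-by-block.

A has Jordan form
J =
  [5, 1, 0]
  [0, 5, 0]
  [0, 0, 5]
(up to reordering of blocks).

Per-block formulas:
  For a 1×1 block at λ = 5: exp(t · [5]) = [e^(5t)].
  For a 2×2 Jordan block J_2(5): exp(t · J_2(5)) = e^(5t)·(I + t·N), where N is the 2×2 nilpotent shift.

After assembling e^{tJ} and conjugating by P, we get:

e^{tA} =
  [-3*t*exp(5*t) + exp(5*t), -3*t*exp(5*t), 0]
  [3*t*exp(5*t), 3*t*exp(5*t) + exp(5*t), 0]
  [-t*exp(5*t), -t*exp(5*t), exp(5*t)]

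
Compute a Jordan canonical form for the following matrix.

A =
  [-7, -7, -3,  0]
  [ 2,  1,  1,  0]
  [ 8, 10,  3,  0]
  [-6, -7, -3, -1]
J_3(-1) ⊕ J_1(-1)

The characteristic polynomial is
  det(x·I − A) = x^4 + 4*x^3 + 6*x^2 + 4*x + 1 = (x + 1)^4

Eigenvalues and multiplicities (the geometric multiplicity of λ is n − rank(A − λI), which equals the number of Jordan blocks for λ):
  λ = -1: algebraic multiplicity = 4, geometric multiplicity = 2

Determining the block sizes for each eigenvalue:
  λ = -1: with am = 4 and gm = 2, the partition is not yet determined (e.g. several partitions of 4 into 2 parts exist). Let N = A − (-1)·I. Computing rank(N^1) = 2, rank(N^2) = 1, rank(N^3) = 0; the number of blocks of size ≥ j is rank(N^{j−1}) − rank(N^j), giving [2, 1, 1]. So we have 1 block(s) of size 3, 1 block(s) of size 1 → block sizes [3, 1]

Assembling the blocks gives a Jordan form
J =
  [-1,  1,  0,  0]
  [ 0, -1,  1,  0]
  [ 0,  0, -1,  0]
  [ 0,  0,  0, -1]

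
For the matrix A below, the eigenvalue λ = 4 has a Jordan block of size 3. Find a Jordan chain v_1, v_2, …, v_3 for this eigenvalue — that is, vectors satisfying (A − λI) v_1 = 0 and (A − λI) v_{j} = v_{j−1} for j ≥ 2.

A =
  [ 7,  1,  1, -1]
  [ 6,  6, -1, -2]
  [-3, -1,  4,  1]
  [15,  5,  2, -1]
A Jordan chain for λ = 4 of length 3:
v_1 = (-3, 3, 0, -6)ᵀ
v_2 = (3, 6, -3, 15)ᵀ
v_3 = (1, 0, 0, 0)ᵀ

Let N = A − (4)·I. We want v_3 with N^3 v_3 = 0 but N^2 v_3 ≠ 0; then v_{j-1} := N · v_j for j = 3, …, 2.

Pick v_3 = (1, 0, 0, 0)ᵀ.
Then v_2 = N · v_3 = (3, 6, -3, 15)ᵀ.
Then v_1 = N · v_2 = (-3, 3, 0, -6)ᵀ.

Sanity check: (A − (4)·I) v_1 = (0, 0, 0, 0)ᵀ = 0. ✓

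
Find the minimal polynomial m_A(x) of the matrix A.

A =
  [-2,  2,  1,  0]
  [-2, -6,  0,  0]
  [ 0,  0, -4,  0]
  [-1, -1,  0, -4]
x^3 + 12*x^2 + 48*x + 64

The characteristic polynomial is χ_A(x) = (x + 4)^4, so the eigenvalues are known. The minimal polynomial is
  m_A(x) = Π_λ (x − λ)^{k_λ}
where k_λ is the size of the *largest* Jordan block for λ (equivalently, the smallest k with (A − λI)^k v = 0 for every generalised eigenvector v of λ).

  λ = -4: largest Jordan block has size 3, contributing (x + 4)^3

So m_A(x) = (x + 4)^3 = x^3 + 12*x^2 + 48*x + 64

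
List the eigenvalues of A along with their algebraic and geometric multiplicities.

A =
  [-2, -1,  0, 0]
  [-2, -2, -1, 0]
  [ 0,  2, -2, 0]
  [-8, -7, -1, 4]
λ = -2: alg = 3, geom = 1; λ = 4: alg = 1, geom = 1

Step 1 — factor the characteristic polynomial to read off the algebraic multiplicities:
  χ_A(x) = (x - 4)*(x + 2)^3

Step 2 — compute geometric multiplicities via the rank-nullity identity g(λ) = n − rank(A − λI):
  rank(A − (-2)·I) = 3, so dim ker(A − (-2)·I) = n − 3 = 1
  rank(A − (4)·I) = 3, so dim ker(A − (4)·I) = n − 3 = 1

Summary:
  λ = -2: algebraic multiplicity = 3, geometric multiplicity = 1
  λ = 4: algebraic multiplicity = 1, geometric multiplicity = 1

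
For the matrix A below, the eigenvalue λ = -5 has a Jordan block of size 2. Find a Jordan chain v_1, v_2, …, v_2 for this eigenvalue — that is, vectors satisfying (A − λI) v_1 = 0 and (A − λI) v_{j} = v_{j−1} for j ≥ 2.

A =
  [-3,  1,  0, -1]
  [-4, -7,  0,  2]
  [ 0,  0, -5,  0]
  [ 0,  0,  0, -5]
A Jordan chain for λ = -5 of length 2:
v_1 = (2, -4, 0, 0)ᵀ
v_2 = (1, 0, 0, 0)ᵀ

Let N = A − (-5)·I. We want v_2 with N^2 v_2 = 0 but N^1 v_2 ≠ 0; then v_{j-1} := N · v_j for j = 2, …, 2.

Pick v_2 = (1, 0, 0, 0)ᵀ.
Then v_1 = N · v_2 = (2, -4, 0, 0)ᵀ.

Sanity check: (A − (-5)·I) v_1 = (0, 0, 0, 0)ᵀ = 0. ✓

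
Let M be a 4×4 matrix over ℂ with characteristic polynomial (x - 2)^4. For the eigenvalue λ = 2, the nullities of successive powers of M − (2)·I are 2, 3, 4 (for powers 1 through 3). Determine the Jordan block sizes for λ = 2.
Block sizes for λ = 2: [3, 1]

From the dimensions of kernels of powers, the number of Jordan blocks of size at least j is d_j − d_{j−1} where d_j = dim ker(N^j) (with d_0 = 0). Computing the differences gives [2, 1, 1].
The number of blocks of size exactly k is (#blocks of size ≥ k) − (#blocks of size ≥ k + 1), so the partition is: 1 block(s) of size 1, 1 block(s) of size 3.
In nonincreasing order the block sizes are [3, 1].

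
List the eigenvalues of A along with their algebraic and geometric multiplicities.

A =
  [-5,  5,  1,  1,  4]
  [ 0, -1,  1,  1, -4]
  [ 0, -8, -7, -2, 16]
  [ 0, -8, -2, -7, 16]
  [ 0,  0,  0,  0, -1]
λ = -5: alg = 4, geom = 2; λ = -1: alg = 1, geom = 1

Step 1 — factor the characteristic polynomial to read off the algebraic multiplicities:
  χ_A(x) = (x + 1)*(x + 5)^4

Step 2 — compute geometric multiplicities via the rank-nullity identity g(λ) = n − rank(A − λI):
  rank(A − (-5)·I) = 3, so dim ker(A − (-5)·I) = n − 3 = 2
  rank(A − (-1)·I) = 4, so dim ker(A − (-1)·I) = n − 4 = 1

Summary:
  λ = -5: algebraic multiplicity = 4, geometric multiplicity = 2
  λ = -1: algebraic multiplicity = 1, geometric multiplicity = 1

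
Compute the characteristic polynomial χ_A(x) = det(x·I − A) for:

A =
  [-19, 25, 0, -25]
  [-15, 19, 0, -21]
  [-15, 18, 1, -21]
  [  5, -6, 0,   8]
x^4 - 9*x^3 + 21*x^2 - 19*x + 6

Expanding det(x·I − A) (e.g. by cofactor expansion or by noting that A is similar to its Jordan form J, which has the same characteristic polynomial as A) gives
  χ_A(x) = x^4 - 9*x^3 + 21*x^2 - 19*x + 6
which factors as (x - 6)*(x - 1)^3. The eigenvalues (with algebraic multiplicities) are λ = 1 with multiplicity 3, λ = 6 with multiplicity 1.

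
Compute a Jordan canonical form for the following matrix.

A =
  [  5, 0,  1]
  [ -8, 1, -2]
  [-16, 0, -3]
J_2(1) ⊕ J_1(1)

The characteristic polynomial is
  det(x·I − A) = x^3 - 3*x^2 + 3*x - 1 = (x - 1)^3

Eigenvalues and multiplicities (the geometric multiplicity of λ is n − rank(A − λI), which equals the number of Jordan blocks for λ):
  λ = 1: algebraic multiplicity = 3, geometric multiplicity = 2

Determining the block sizes for each eigenvalue:
  λ = 1: 2 blocks summing to 3 forces exactly one block of size 2 and the rest size 1 → block sizes [2, 1]

Assembling the blocks gives a Jordan form
J =
  [1, 1, 0]
  [0, 1, 0]
  [0, 0, 1]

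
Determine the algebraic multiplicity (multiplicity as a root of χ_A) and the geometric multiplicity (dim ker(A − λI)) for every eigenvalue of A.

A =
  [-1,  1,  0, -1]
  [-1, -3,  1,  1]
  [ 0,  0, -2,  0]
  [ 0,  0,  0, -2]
λ = -2: alg = 4, geom = 2

Step 1 — factor the characteristic polynomial to read off the algebraic multiplicities:
  χ_A(x) = (x + 2)^4

Step 2 — compute geometric multiplicities via the rank-nullity identity g(λ) = n − rank(A − λI):
  rank(A − (-2)·I) = 2, so dim ker(A − (-2)·I) = n − 2 = 2

Summary:
  λ = -2: algebraic multiplicity = 4, geometric multiplicity = 2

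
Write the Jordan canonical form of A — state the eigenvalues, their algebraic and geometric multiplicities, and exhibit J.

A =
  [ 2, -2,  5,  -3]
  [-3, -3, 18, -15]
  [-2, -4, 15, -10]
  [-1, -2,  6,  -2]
J_3(3) ⊕ J_1(3)

The characteristic polynomial is
  det(x·I − A) = x^4 - 12*x^3 + 54*x^2 - 108*x + 81 = (x - 3)^4

Eigenvalues and multiplicities (the geometric multiplicity of λ is n − rank(A − λI), which equals the number of Jordan blocks for λ):
  λ = 3: algebraic multiplicity = 4, geometric multiplicity = 2

Determining the block sizes for each eigenvalue:
  λ = 3: with am = 4 and gm = 2, the partition is not yet determined (e.g. several partitions of 4 into 2 parts exist). Let N = A − (3)·I. Computing rank(N^1) = 2, rank(N^2) = 1, rank(N^3) = 0; the number of blocks of size ≥ j is rank(N^{j−1}) − rank(N^j), giving [2, 1, 1]. So we have 1 block(s) of size 3, 1 block(s) of size 1 → block sizes [3, 1]

Assembling the blocks gives a Jordan form
J =
  [3, 1, 0, 0]
  [0, 3, 1, 0]
  [0, 0, 3, 0]
  [0, 0, 0, 3]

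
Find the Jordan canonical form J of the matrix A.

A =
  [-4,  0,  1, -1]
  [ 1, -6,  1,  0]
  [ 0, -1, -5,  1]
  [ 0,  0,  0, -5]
J_3(-5) ⊕ J_1(-5)

The characteristic polynomial is
  det(x·I − A) = x^4 + 20*x^3 + 150*x^2 + 500*x + 625 = (x + 5)^4

Eigenvalues and multiplicities (the geometric multiplicity of λ is n − rank(A − λI), which equals the number of Jordan blocks for λ):
  λ = -5: algebraic multiplicity = 4, geometric multiplicity = 2

Determining the block sizes for each eigenvalue:
  λ = -5: with am = 4 and gm = 2, the partition is not yet determined (e.g. several partitions of 4 into 2 parts exist). Let N = A − (-5)·I. Computing rank(N^1) = 2, rank(N^2) = 1, rank(N^3) = 0; the number of blocks of size ≥ j is rank(N^{j−1}) − rank(N^j), giving [2, 1, 1]. So we have 1 block(s) of size 3, 1 block(s) of size 1 → block sizes [3, 1]

Assembling the blocks gives a Jordan form
J =
  [-5,  1,  0,  0]
  [ 0, -5,  1,  0]
  [ 0,  0, -5,  0]
  [ 0,  0,  0, -5]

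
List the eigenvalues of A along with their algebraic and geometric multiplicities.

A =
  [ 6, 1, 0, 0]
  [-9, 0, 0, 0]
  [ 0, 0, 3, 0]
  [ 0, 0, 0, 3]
λ = 3: alg = 4, geom = 3

Step 1 — factor the characteristic polynomial to read off the algebraic multiplicities:
  χ_A(x) = (x - 3)^4

Step 2 — compute geometric multiplicities via the rank-nullity identity g(λ) = n − rank(A − λI):
  rank(A − (3)·I) = 1, so dim ker(A − (3)·I) = n − 1 = 3

Summary:
  λ = 3: algebraic multiplicity = 4, geometric multiplicity = 3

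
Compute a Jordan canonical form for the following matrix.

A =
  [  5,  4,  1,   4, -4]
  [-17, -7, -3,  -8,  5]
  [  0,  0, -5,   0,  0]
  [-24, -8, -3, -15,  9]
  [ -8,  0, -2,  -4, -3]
J_3(-5) ⊕ J_2(-5)

The characteristic polynomial is
  det(x·I − A) = x^5 + 25*x^4 + 250*x^3 + 1250*x^2 + 3125*x + 3125 = (x + 5)^5

Eigenvalues and multiplicities (the geometric multiplicity of λ is n − rank(A − λI), which equals the number of Jordan blocks for λ):
  λ = -5: algebraic multiplicity = 5, geometric multiplicity = 2

Determining the block sizes for each eigenvalue:
  λ = -5: with am = 5 and gm = 2, the partition is not yet determined (e.g. several partitions of 5 into 2 parts exist). Let N = A − (-5)·I. Computing rank(N^1) = 3, rank(N^2) = 1, rank(N^3) = 0; the number of blocks of size ≥ j is rank(N^{j−1}) − rank(N^j), giving [2, 2, 1]. So we have 1 block(s) of size 3, 1 block(s) of size 2 → block sizes [3, 2]

Assembling the blocks gives a Jordan form
J =
  [-5,  1,  0,  0,  0]
  [ 0, -5,  1,  0,  0]
  [ 0,  0, -5,  0,  0]
  [ 0,  0,  0, -5,  1]
  [ 0,  0,  0,  0, -5]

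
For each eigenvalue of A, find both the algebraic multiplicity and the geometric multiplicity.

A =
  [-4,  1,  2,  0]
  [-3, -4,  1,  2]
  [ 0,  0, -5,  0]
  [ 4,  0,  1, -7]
λ = -5: alg = 4, geom = 2

Step 1 — factor the characteristic polynomial to read off the algebraic multiplicities:
  χ_A(x) = (x + 5)^4

Step 2 — compute geometric multiplicities via the rank-nullity identity g(λ) = n − rank(A − λI):
  rank(A − (-5)·I) = 2, so dim ker(A − (-5)·I) = n − 2 = 2

Summary:
  λ = -5: algebraic multiplicity = 4, geometric multiplicity = 2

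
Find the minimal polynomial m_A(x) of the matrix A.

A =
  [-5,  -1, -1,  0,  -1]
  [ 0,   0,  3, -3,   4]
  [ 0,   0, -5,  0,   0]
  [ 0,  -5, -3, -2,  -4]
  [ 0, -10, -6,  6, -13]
x^3 + 15*x^2 + 75*x + 125

The characteristic polynomial is χ_A(x) = (x + 5)^5, so the eigenvalues are known. The minimal polynomial is
  m_A(x) = Π_λ (x − λ)^{k_λ}
where k_λ is the size of the *largest* Jordan block for λ (equivalently, the smallest k with (A − λI)^k v = 0 for every generalised eigenvector v of λ).

  λ = -5: largest Jordan block has size 3, contributing (x + 5)^3

So m_A(x) = (x + 5)^3 = x^3 + 15*x^2 + 75*x + 125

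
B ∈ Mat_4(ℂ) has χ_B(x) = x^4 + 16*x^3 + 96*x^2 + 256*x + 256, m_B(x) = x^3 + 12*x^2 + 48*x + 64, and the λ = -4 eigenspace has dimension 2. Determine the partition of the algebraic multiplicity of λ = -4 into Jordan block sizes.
Block sizes for λ = -4: [3, 1]

Step 1 — from the characteristic polynomial, algebraic multiplicity of λ = -4 is 4. From dim ker(B − (-4)·I) = 2, there are exactly 2 Jordan blocks for λ = -4.
Step 2 — from the minimal polynomial, the factor (x + 4)^3 tells us the largest block for λ = -4 has size 3.
Step 3 — with total size 4, 2 blocks, and largest block 3, the block sizes (in nonincreasing order) are [3, 1].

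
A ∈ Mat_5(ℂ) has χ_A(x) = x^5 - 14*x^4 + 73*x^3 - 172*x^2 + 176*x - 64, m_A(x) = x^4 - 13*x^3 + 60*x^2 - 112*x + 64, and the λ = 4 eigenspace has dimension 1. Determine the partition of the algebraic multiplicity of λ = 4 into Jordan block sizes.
Block sizes for λ = 4: [3]

Step 1 — from the characteristic polynomial, algebraic multiplicity of λ = 4 is 3. From dim ker(A − (4)·I) = 1, there are exactly 1 Jordan blocks for λ = 4.
Step 2 — from the minimal polynomial, the factor (x − 4)^3 tells us the largest block for λ = 4 has size 3.
Step 3 — with total size 3, 1 blocks, and largest block 3, the block sizes (in nonincreasing order) are [3].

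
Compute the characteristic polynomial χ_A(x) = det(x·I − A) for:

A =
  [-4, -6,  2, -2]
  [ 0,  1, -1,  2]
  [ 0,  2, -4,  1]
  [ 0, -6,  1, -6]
x^4 + 13*x^3 + 63*x^2 + 135*x + 108

Expanding det(x·I − A) (e.g. by cofactor expansion or by noting that A is similar to its Jordan form J, which has the same characteristic polynomial as A) gives
  χ_A(x) = x^4 + 13*x^3 + 63*x^2 + 135*x + 108
which factors as (x + 3)^3*(x + 4). The eigenvalues (with algebraic multiplicities) are λ = -4 with multiplicity 1, λ = -3 with multiplicity 3.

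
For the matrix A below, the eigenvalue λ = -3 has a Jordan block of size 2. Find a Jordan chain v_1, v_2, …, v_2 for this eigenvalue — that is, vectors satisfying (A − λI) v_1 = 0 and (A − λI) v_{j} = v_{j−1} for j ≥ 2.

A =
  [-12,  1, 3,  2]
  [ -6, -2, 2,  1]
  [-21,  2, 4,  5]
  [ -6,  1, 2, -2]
A Jordan chain for λ = -3 of length 2:
v_1 = (-9, -6, -21, -6)ᵀ
v_2 = (1, 0, 0, 0)ᵀ

Let N = A − (-3)·I. We want v_2 with N^2 v_2 = 0 but N^1 v_2 ≠ 0; then v_{j-1} := N · v_j for j = 2, …, 2.

Pick v_2 = (1, 0, 0, 0)ᵀ.
Then v_1 = N · v_2 = (-9, -6, -21, -6)ᵀ.

Sanity check: (A − (-3)·I) v_1 = (0, 0, 0, 0)ᵀ = 0. ✓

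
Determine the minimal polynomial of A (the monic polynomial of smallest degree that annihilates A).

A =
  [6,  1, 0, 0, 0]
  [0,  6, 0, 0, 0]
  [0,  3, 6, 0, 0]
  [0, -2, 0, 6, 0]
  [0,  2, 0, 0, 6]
x^2 - 12*x + 36

The characteristic polynomial is χ_A(x) = (x - 6)^5, so the eigenvalues are known. The minimal polynomial is
  m_A(x) = Π_λ (x − λ)^{k_λ}
where k_λ is the size of the *largest* Jordan block for λ (equivalently, the smallest k with (A − λI)^k v = 0 for every generalised eigenvector v of λ).

  λ = 6: largest Jordan block has size 2, contributing (x − 6)^2

So m_A(x) = (x - 6)^2 = x^2 - 12*x + 36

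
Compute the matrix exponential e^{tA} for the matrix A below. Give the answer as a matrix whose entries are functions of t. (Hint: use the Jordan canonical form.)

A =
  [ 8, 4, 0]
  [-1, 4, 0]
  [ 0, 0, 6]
e^{tA} =
  [2*t*exp(6*t) + exp(6*t), 4*t*exp(6*t), 0]
  [-t*exp(6*t), -2*t*exp(6*t) + exp(6*t), 0]
  [0, 0, exp(6*t)]

Strategy: write A = P · J · P⁻¹ where J is a Jordan canonical form, so e^{tA} = P · e^{tJ} · P⁻¹, and e^{tJ} can be computed block-by-block.

A has Jordan form
J =
  [6, 1, 0]
  [0, 6, 0]
  [0, 0, 6]
(up to reordering of blocks).

Per-block formulas:
  For a 1×1 block at λ = 6: exp(t · [6]) = [e^(6t)].
  For a 2×2 Jordan block J_2(6): exp(t · J_2(6)) = e^(6t)·(I + t·N), where N is the 2×2 nilpotent shift.

After assembling e^{tJ} and conjugating by P, we get:

e^{tA} =
  [2*t*exp(6*t) + exp(6*t), 4*t*exp(6*t), 0]
  [-t*exp(6*t), -2*t*exp(6*t) + exp(6*t), 0]
  [0, 0, exp(6*t)]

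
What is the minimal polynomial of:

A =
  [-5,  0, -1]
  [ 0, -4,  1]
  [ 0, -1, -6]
x^3 + 15*x^2 + 75*x + 125

The characteristic polynomial is χ_A(x) = (x + 5)^3, so the eigenvalues are known. The minimal polynomial is
  m_A(x) = Π_λ (x − λ)^{k_λ}
where k_λ is the size of the *largest* Jordan block for λ (equivalently, the smallest k with (A − λI)^k v = 0 for every generalised eigenvector v of λ).

  λ = -5: largest Jordan block has size 3, contributing (x + 5)^3

So m_A(x) = (x + 5)^3 = x^3 + 15*x^2 + 75*x + 125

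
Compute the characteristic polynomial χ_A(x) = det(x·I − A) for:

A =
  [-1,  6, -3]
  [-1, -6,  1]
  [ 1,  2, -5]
x^3 + 12*x^2 + 48*x + 64

Expanding det(x·I − A) (e.g. by cofactor expansion or by noting that A is similar to its Jordan form J, which has the same characteristic polynomial as A) gives
  χ_A(x) = x^3 + 12*x^2 + 48*x + 64
which factors as (x + 4)^3. The eigenvalues (with algebraic multiplicities) are λ = -4 with multiplicity 3.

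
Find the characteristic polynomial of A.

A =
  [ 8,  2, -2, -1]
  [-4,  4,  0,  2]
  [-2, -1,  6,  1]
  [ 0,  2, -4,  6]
x^4 - 24*x^3 + 216*x^2 - 864*x + 1296

Expanding det(x·I − A) (e.g. by cofactor expansion or by noting that A is similar to its Jordan form J, which has the same characteristic polynomial as A) gives
  χ_A(x) = x^4 - 24*x^3 + 216*x^2 - 864*x + 1296
which factors as (x - 6)^4. The eigenvalues (with algebraic multiplicities) are λ = 6 with multiplicity 4.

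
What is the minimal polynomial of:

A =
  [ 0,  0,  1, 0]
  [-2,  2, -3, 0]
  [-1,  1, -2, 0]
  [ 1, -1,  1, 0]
x^3

The characteristic polynomial is χ_A(x) = x^4, so the eigenvalues are known. The minimal polynomial is
  m_A(x) = Π_λ (x − λ)^{k_λ}
where k_λ is the size of the *largest* Jordan block for λ (equivalently, the smallest k with (A − λI)^k v = 0 for every generalised eigenvector v of λ).

  λ = 0: largest Jordan block has size 3, contributing (x − 0)^3

So m_A(x) = x^3 = x^3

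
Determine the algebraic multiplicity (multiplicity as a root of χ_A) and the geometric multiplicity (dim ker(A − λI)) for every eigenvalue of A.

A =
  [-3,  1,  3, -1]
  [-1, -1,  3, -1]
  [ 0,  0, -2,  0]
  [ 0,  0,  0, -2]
λ = -2: alg = 4, geom = 3

Step 1 — factor the characteristic polynomial to read off the algebraic multiplicities:
  χ_A(x) = (x + 2)^4

Step 2 — compute geometric multiplicities via the rank-nullity identity g(λ) = n − rank(A − λI):
  rank(A − (-2)·I) = 1, so dim ker(A − (-2)·I) = n − 1 = 3

Summary:
  λ = -2: algebraic multiplicity = 4, geometric multiplicity = 3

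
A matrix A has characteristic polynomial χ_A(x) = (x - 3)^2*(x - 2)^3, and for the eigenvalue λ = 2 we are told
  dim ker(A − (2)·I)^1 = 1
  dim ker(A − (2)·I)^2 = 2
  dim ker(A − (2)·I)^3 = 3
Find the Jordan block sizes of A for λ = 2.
Block sizes for λ = 2: [3]

From the dimensions of kernels of powers, the number of Jordan blocks of size at least j is d_j − d_{j−1} where d_j = dim ker(N^j) (with d_0 = 0). Computing the differences gives [1, 1, 1].
The number of blocks of size exactly k is (#blocks of size ≥ k) − (#blocks of size ≥ k + 1), so the partition is: 1 block(s) of size 3.
In nonincreasing order the block sizes are [3].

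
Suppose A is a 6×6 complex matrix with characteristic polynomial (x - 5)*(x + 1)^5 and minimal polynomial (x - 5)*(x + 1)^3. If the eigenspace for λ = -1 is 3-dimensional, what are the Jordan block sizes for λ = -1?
Block sizes for λ = -1: [3, 1, 1]

Step 1 — from the characteristic polynomial, algebraic multiplicity of λ = -1 is 5. From dim ker(A − (-1)·I) = 3, there are exactly 3 Jordan blocks for λ = -1.
Step 2 — from the minimal polynomial, the factor (x + 1)^3 tells us the largest block for λ = -1 has size 3.
Step 3 — with total size 5, 3 blocks, and largest block 3, the block sizes (in nonincreasing order) are [3, 1, 1].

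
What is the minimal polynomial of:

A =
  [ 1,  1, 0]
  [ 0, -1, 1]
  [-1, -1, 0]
x^3

The characteristic polynomial is χ_A(x) = x^3, so the eigenvalues are known. The minimal polynomial is
  m_A(x) = Π_λ (x − λ)^{k_λ}
where k_λ is the size of the *largest* Jordan block for λ (equivalently, the smallest k with (A − λI)^k v = 0 for every generalised eigenvector v of λ).

  λ = 0: largest Jordan block has size 3, contributing (x − 0)^3

So m_A(x) = x^3 = x^3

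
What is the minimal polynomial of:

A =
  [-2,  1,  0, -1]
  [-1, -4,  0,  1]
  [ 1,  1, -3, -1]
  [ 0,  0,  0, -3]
x^2 + 6*x + 9

The characteristic polynomial is χ_A(x) = (x + 3)^4, so the eigenvalues are known. The minimal polynomial is
  m_A(x) = Π_λ (x − λ)^{k_λ}
where k_λ is the size of the *largest* Jordan block for λ (equivalently, the smallest k with (A − λI)^k v = 0 for every generalised eigenvector v of λ).

  λ = -3: largest Jordan block has size 2, contributing (x + 3)^2

So m_A(x) = (x + 3)^2 = x^2 + 6*x + 9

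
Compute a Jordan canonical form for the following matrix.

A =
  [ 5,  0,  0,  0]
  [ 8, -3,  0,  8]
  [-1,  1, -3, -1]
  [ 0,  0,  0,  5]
J_2(-3) ⊕ J_1(5) ⊕ J_1(5)

The characteristic polynomial is
  det(x·I − A) = x^4 - 4*x^3 - 26*x^2 + 60*x + 225 = (x - 5)^2*(x + 3)^2

Eigenvalues and multiplicities (the geometric multiplicity of λ is n − rank(A − λI), which equals the number of Jordan blocks for λ):
  λ = -3: algebraic multiplicity = 2, geometric multiplicity = 1
  λ = 5: algebraic multiplicity = 2, geometric multiplicity = 2

Determining the block sizes for each eigenvalue:
  λ = -3: one block (gm = 1), so the single block has size am = 2 → block sizes [2]
  λ = 5: gm = am = 2, so every block has size 1 → block sizes [1, 1]

Assembling the blocks gives a Jordan form
J =
  [-3,  1, 0, 0]
  [ 0, -3, 0, 0]
  [ 0,  0, 5, 0]
  [ 0,  0, 0, 5]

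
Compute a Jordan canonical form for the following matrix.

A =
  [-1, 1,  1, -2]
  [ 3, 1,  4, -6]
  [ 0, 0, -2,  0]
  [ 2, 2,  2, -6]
J_3(-2) ⊕ J_1(-2)

The characteristic polynomial is
  det(x·I − A) = x^4 + 8*x^3 + 24*x^2 + 32*x + 16 = (x + 2)^4

Eigenvalues and multiplicities (the geometric multiplicity of λ is n − rank(A − λI), which equals the number of Jordan blocks for λ):
  λ = -2: algebraic multiplicity = 4, geometric multiplicity = 2

Determining the block sizes for each eigenvalue:
  λ = -2: with am = 4 and gm = 2, the partition is not yet determined (e.g. several partitions of 4 into 2 parts exist). Let N = A − (-2)·I. Computing rank(N^1) = 2, rank(N^2) = 1, rank(N^3) = 0; the number of blocks of size ≥ j is rank(N^{j−1}) − rank(N^j), giving [2, 1, 1]. So we have 1 block(s) of size 3, 1 block(s) of size 1 → block sizes [3, 1]

Assembling the blocks gives a Jordan form
J =
  [-2,  1,  0,  0]
  [ 0, -2,  1,  0]
  [ 0,  0, -2,  0]
  [ 0,  0,  0, -2]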